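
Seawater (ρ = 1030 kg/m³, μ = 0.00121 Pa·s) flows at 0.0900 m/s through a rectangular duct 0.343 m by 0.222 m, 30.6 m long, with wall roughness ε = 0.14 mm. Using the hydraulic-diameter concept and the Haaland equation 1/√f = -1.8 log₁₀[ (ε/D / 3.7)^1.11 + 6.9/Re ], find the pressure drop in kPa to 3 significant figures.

Hydraulic diameter D_h = 4A/P = 4·(0.343·0.222)/(2·(0.343+0.222)) = 0.3046/1.13 = 0.2695 m.
Re = ρVD_h/μ = 1030·0.09·0.2695/0.00121 = 2.065e+04.
ε/D_h = 0.00014/0.2695 = 0.000519; Haaland gives 1/√f = -1.8 log₁₀[5.29e-05+0.000334] = 6.142, so f = 0.02651.
ΔP = f(L/D_h)(ρV²/2) = 0.02651·30.6/0.2695·4.171 = 12.55 Pa.
ΔP = 0.0126 kPa.

ΔP ≈ 0.0126 kPa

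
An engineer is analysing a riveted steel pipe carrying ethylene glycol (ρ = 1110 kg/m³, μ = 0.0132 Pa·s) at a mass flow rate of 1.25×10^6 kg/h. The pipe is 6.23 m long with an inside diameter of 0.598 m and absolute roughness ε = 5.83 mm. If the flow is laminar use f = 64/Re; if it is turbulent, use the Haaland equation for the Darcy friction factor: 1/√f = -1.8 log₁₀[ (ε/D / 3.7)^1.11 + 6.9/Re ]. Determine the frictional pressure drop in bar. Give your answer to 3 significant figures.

ṁ = 1.25×10^6 kg/h = 1.25×10^6/3600 = 347.2 kg/s.
A = πD²/4 = π(0.598)²/4 = 0.2809 m²; mean velocity V = ṁ/(ρA) = 347.2/(1110 · 0.2809) = 1.114 m/s.
Reynolds number Re = ρVD/μ = 1110 · 1.114 · 0.598 / 0.0132 = 5.601e+04.
Re > 4000 → turbulent. Relative roughness ε/D = 0.00583/0.598 = 0.00975. Haaland: 1/√f = -1.8 log₁₀[(0.00975/3.7)^1.11 + 6.9/5.601e+04] = -1.8 log₁₀[0.00137 + 0.000123] = 5.086, so f = 0.03866.
Darcy-Weisbach: ΔP = f(L/D)(ρV²/2) = 0.03866·(6.23/0.598)·(1110·1.114²/2) = 0.03866·10.42·688.5 = 277.3 Pa.
ΔP = 277.3 Pa = 0.00277 bar.

ΔP ≈ 0.00277 bar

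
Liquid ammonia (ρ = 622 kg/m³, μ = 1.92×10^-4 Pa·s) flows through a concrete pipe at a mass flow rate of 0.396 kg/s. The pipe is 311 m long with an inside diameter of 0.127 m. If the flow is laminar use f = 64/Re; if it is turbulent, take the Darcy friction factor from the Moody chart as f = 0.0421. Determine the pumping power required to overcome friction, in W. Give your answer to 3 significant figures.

P ≈ 0.0516 W

A = πD²/4 = π(0.127)²/4 = 0.01267 m²; mean velocity V = ṁ/(ρA) = 0.396/(622 · 0.01267) = 0.05026 m/s.
Reynolds number Re = ρVD/μ = 622 · 0.05026 · 0.127 / 0.000192 = 2.068e+04.
Re > 4000 → turbulent; use the Moody-chart value f = 0.0421.
Darcy-Weisbach: ΔP = f(L/D)(ρV²/2) = 0.0421·(311/0.127)·(622·0.05026²/2) = 0.0421·2449·0.7856 = 80.99 Pa.
Q = ṁ/ρ = 0.396/622 = 0.0006367 m³/s.
Pumping power P = QΔP = 0.0006367·80.99 = 0.05156 W = 0.0516 W.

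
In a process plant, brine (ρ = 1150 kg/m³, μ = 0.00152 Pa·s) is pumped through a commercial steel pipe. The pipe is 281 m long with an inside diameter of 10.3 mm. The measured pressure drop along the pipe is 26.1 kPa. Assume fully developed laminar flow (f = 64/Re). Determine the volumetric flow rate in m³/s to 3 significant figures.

For laminar flow, f = 64/Re with Re = ρVD/μ, so Darcy-Weisbach reduces to ΔP = 32μLV/D². Solving for V: V = ΔP·D²/(32μL) = 2.61e+04·(0.0103)²/(32·0.00152·281) = 0.2026 m/s.
Check: Re = ρVD/μ = 1150·0.2026·0.0103/0.00152 = 1579 < 2300, so the laminar assumption holds.
Q = V·A = 0.2026·(π/4·0.0103²) = 1.688e-05 m³/s = 1.69×10^-5 m³/s.

Q ≈ 1.69×10^-5 m³/s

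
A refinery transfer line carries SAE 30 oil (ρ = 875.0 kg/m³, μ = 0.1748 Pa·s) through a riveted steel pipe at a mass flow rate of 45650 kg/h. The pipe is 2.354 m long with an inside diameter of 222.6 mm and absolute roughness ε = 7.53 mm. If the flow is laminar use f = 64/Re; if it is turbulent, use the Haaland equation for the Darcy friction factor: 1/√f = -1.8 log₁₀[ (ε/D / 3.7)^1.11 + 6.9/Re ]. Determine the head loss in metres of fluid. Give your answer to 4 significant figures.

ṁ = 45650 kg/h = 45650/3600 = 12.68 kg/s.
A = πD²/4 = π(0.2226)²/4 = 0.03892 m²; mean velocity V = ṁ/(ρA) = 12.68/(875 · 0.03892) = 0.3724 m/s.
Reynolds number Re = ρVD/μ = 875 · 0.3724 · 0.2226 / 0.175 = 414.9.
Re < 2300 → laminar flow, so f = 64/Re = 64/414.9 = 0.1542 (the turbulent correlation is not needed).
Darcy-Weisbach: ΔP = f(L/D)(ρV²/2) = 0.1542·(2.354/0.2226)·(875·0.3724²/2) = 0.1542·10.58·60.67 = 98.95 Pa.
Head loss h_f = ΔP/(ρg) = 98.95/(875·9.81) = 0.01153 m.

h_f ≈ 0.01153 m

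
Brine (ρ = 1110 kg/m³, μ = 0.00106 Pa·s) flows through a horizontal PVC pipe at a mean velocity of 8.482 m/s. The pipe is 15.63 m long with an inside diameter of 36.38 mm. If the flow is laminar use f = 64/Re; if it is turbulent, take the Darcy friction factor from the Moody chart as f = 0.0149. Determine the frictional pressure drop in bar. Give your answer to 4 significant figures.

ΔP ≈ 2.556 bar

Reynolds number Re = ρVD/μ = 1110 · 8.482 · 0.03638 / 0.00106 = 3.231e+05.
Re > 4000 → turbulent; use the Moody-chart value f = 0.0149.
Darcy-Weisbach: ΔP = f(L/D)(ρV²/2) = 0.0149·(15.63/0.03638)·(1110·8.482²/2) = 0.0149·429.6·3.993e+04 = 2.556e+05 Pa.
ΔP = 2.556e+05 Pa = 2.556 bar.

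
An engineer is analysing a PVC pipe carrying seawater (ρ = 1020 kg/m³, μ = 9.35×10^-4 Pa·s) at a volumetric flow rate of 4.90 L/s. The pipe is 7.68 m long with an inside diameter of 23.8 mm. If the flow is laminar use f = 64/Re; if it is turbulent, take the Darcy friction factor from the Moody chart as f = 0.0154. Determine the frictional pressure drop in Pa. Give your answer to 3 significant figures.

Q = 4.90 L/s = 4.90/1000 = 0.0049 m³/s.
Cross-sectional area A = πD²/4 = π(0.0238)²/4 = 0.0004449 m²; mean velocity V = Q/A = 0.0049/0.0004449 = 11.01 m/s.
Reynolds number Re = ρVD/μ = 1020 · 11.01 · 0.0238 / 0.000935 = 2.86e+05.
Re > 4000 → turbulent; use the Moody-chart value f = 0.0154.
Darcy-Weisbach: ΔP = f(L/D)(ρV²/2) = 0.0154·(7.68/0.0238)·(1020·11.01²/2) = 0.0154·322.7·6.187e+04 = 3.075e+05 Pa.

ΔP ≈ 307000 Pa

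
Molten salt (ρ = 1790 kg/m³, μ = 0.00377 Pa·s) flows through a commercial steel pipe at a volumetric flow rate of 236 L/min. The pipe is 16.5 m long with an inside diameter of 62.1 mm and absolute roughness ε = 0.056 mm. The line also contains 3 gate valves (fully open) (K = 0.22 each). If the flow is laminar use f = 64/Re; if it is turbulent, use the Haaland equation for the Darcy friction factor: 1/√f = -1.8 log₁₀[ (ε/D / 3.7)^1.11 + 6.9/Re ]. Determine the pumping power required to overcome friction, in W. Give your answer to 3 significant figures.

P ≈ 42.4 W

Q = 236 L/min = 236/60000 = 0.003933 m³/s.
Cross-sectional area A = πD²/4 = π(0.0621)²/4 = 0.003029 m²; mean velocity V = Q/A = 0.003933/0.003029 = 1.299 m/s.
Reynolds number Re = ρVD/μ = 1790 · 1.299 · 0.0621 / 0.00377 = 3.829e+04.
Re > 4000 → turbulent. Relative roughness ε/D = 5.6e-05/0.0621 = 0.000902. Haaland: 1/√f = -1.8 log₁₀[(0.000902/3.7)^1.11 + 6.9/3.829e+04] = -1.8 log₁₀[9.76e-05 + 0.00018] = 6.401, so f = 0.0244.
Total minor-loss coefficient ΣK = 3·0.22 = 0.66.
ΔP = [f·L/D + ΣK]·(ρV²/2) = [0.0244·16.5/0.0621 + 0.66]·(1790·1.299²/2) = [6.484 + 0.66]·1509 = 1.078e+04 Pa.
Pumping power P = QΔP = 0.003933·1.078e+04 = 42.41 W = 42.4 W.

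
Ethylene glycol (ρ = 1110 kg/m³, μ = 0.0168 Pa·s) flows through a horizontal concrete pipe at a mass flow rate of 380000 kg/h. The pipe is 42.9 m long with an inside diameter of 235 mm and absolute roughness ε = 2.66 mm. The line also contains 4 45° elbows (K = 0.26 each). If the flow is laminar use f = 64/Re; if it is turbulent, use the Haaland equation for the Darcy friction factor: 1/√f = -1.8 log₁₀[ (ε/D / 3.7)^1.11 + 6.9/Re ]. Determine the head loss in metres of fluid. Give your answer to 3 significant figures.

h_f ≈ 2.09 m

ṁ = 380000 kg/h = 380000/3600 = 105.6 kg/s.
A = πD²/4 = π(0.235)²/4 = 0.04337 m²; mean velocity V = ṁ/(ρA) = 105.6/(1110 · 0.04337) = 2.192 m/s.
Reynolds number Re = ρVD/μ = 1110 · 2.192 · 0.235 / 0.0168 = 3.404e+04.
Re > 4000 → turbulent. Relative roughness ε/D = 0.00266/0.235 = 0.0113. Haaland: 1/√f = -1.8 log₁₀[(0.0113/3.7)^1.11 + 6.9/3.404e+04] = -1.8 log₁₀[0.00162 + 0.000203] = 4.931, so f = 0.04112.
Total minor-loss coefficient ΣK = 4·0.26 = 1.04.
ΔP = [f·L/D + ΣK]·(ρV²/2) = [0.04112·42.9/0.235 + 1.04]·(1110·2.192²/2) = [7.506 + 1.04]·2668 = 2.28e+04 Pa.
Head loss h_f = ΔP/(ρg) = 2.28e+04/(1110·9.81) = 2.09 m.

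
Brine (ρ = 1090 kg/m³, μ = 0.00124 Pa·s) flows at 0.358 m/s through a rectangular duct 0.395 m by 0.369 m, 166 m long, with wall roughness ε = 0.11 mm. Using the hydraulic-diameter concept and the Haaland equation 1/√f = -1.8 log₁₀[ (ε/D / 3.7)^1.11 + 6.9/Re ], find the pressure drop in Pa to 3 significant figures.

ΔP ≈ 566 Pa

Hydraulic diameter D_h = 4A/P = 4·(0.395·0.369)/(2·(0.395+0.369)) = 0.583/1.528 = 0.3816 m.
Re = ρVD_h/μ = 1090·0.358·0.3816/0.00124 = 1.201e+05.
ε/D_h = 0.00011/0.3816 = 0.000288; Haaland gives 1/√f = -1.8 log₁₀[2.75e-05+5.75e-05] = 7.327, so f = 0.01863.
ΔP = f(L/D_h)(ρV²/2) = 0.01863·166/0.3816·69.85 = 566 Pa.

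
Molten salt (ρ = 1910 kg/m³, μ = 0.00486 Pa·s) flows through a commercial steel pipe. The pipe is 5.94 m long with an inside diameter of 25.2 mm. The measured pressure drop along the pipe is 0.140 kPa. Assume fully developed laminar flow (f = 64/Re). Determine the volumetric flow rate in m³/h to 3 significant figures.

Q ≈ 0.173 m³/h

For laminar flow, f = 64/Re with Re = ρVD/μ, so Darcy-Weisbach reduces to ΔP = 32μLV/D². Solving for V: V = ΔP·D²/(32μL) = 140·(0.0252)²/(32·0.00486·5.94) = 0.09624 m/s.
Check: Re = ρVD/μ = 1910·0.09624·0.0252/0.00486 = 953.1 < 2300, so the laminar assumption holds.
Q = V·A = 0.09624·(π/4·0.0252²) = 4.8e-05 m³/s = 0.173 m³/h.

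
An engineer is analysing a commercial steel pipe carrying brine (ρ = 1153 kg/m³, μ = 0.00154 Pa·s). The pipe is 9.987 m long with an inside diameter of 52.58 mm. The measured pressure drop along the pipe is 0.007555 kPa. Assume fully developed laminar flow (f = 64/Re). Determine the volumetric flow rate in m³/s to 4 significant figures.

Q ≈ 9.215×10^-5 m³/s

For laminar flow, f = 64/Re with Re = ρVD/μ, so Darcy-Weisbach reduces to ΔP = 32μLV/D². Solving for V: V = ΔP·D²/(32μL) = 7.555·(0.05258)²/(32·0.00154·9.987) = 0.04244 m/s.
Check: Re = ρVD/μ = 1153·0.04244·0.05258/0.00154 = 1671 < 2300, so the laminar assumption holds.
Q = V·A = 0.04244·(π/4·0.05258²) = 9.215e-05 m³/s = 9.215×10^-5 m³/s.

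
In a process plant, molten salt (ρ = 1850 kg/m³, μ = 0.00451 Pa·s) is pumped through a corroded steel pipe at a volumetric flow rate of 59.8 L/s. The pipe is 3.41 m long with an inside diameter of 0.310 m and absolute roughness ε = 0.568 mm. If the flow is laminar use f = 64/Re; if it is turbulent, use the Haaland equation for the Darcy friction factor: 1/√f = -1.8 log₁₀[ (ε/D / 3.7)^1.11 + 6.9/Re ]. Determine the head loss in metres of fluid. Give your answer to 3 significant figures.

h_f ≈ 0.00863 m

Q = 59.8 L/s = 59.8/1000 = 0.0598 m³/s.
Cross-sectional area A = πD²/4 = π(0.31)²/4 = 0.07548 m²; mean velocity V = Q/A = 0.0598/0.07548 = 0.7923 m/s.
Reynolds number Re = ρVD/μ = 1850 · 0.7923 · 0.31 / 0.00451 = 1.007e+05.
Re > 4000 → turbulent. Relative roughness ε/D = 0.000568/0.31 = 0.00183. Haaland: 1/√f = -1.8 log₁₀[(0.00183/3.7)^1.11 + 6.9/1.007e+05] = -1.8 log₁₀[0.000214 + 6.85e-05] = 6.387, so f = 0.02451.
Darcy-Weisbach: ΔP = f(L/D)(ρV²/2) = 0.02451·(3.41/0.31)·(1850·0.7923²/2) = 0.02451·11·580.7 = 156.6 Pa.
Head loss h_f = ΔP/(ρg) = 156.6/(1850·9.81) = 0.00863 m.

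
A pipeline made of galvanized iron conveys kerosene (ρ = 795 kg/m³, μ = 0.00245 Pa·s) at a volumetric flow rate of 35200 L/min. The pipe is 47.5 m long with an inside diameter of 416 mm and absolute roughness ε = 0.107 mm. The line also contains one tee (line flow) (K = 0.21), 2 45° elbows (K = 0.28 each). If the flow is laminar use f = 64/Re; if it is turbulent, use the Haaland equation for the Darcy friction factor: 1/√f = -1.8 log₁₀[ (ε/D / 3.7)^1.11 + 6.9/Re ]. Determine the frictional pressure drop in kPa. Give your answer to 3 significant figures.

Q = 35200 L/min = 35200/60000 = 0.5867 m³/s.
Cross-sectional area A = πD²/4 = π(0.416)²/4 = 0.1359 m²; mean velocity V = Q/A = 0.5867/0.1359 = 4.316 m/s.
Reynolds number Re = ρVD/μ = 795 · 4.316 · 0.416 / 0.00245 = 5.827e+05.
Re > 4000 → turbulent. Relative roughness ε/D = 0.000107/0.416 = 0.000257. Haaland: 1/√f = -1.8 log₁₀[(0.000257/3.7)^1.11 + 6.9/5.827e+05] = -1.8 log₁₀[2.43e-05 + 1.18e-05] = 7.997, so f = 0.01564.
Total minor-loss coefficient ΣK = 1·0.21 + 2·0.28 = 0.77.
ΔP = [f·L/D + ΣK]·(ρV²/2) = [0.01564·47.5/0.416 + 0.77]·(795·4.316²/2) = [1.786 + 0.77]·7406 = 1.893e+04 Pa.
ΔP = 1.893e+04 Pa = 18.9 kPa.

ΔP ≈ 18.9 kPa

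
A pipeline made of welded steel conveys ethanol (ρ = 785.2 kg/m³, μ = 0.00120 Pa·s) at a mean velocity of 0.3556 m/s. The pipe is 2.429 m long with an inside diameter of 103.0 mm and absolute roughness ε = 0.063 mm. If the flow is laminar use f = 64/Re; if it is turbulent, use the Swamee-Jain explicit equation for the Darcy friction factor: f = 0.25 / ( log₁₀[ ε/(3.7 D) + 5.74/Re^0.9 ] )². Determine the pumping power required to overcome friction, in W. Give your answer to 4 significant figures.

P ≈ 0.09111 W

Reynolds number Re = ρVD/μ = 785.2 · 0.3556 · 0.103 / 0.0012 = 2.397e+04.
Re > 4000 → turbulent. Relative roughness ε/D = 6.3e-05/0.103 = 0.000612. Swamee-Jain: f = 0.25/(log₁₀[0.000612/3.7 + 5.74/2.397e+04^0.9])² = 0.25/(log₁₀[0.000165 + 0.000657])² = 0.25/(-3.085)² = 0.02626.
Darcy-Weisbach: ΔP = f(L/D)(ρV²/2) = 0.02626·(2.429/0.103)·(785.2·0.3556²/2) = 0.02626·23.58·49.64 = 30.75 Pa.
Q = V·A = 0.3556·0.008332 = 0.002963 m³/s.
Pumping power P = QΔP = 0.002963·30.75 = 0.091110 W = 0.09111 W.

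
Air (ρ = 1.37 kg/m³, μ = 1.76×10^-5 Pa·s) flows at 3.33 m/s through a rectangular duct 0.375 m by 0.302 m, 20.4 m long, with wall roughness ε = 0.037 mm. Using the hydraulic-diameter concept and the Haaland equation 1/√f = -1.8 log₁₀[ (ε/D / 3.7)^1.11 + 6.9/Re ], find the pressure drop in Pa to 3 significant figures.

Hydraulic diameter D_h = 4A/P = 4·(0.375·0.302)/(2·(0.375+0.302)) = 0.453/1.354 = 0.3346 m.
Re = ρVD_h/μ = 1.37·3.33·0.3346/1.76e-05 = 8.672e+04.
ε/D_h = 3.7e-05/0.3346 = 0.000111; Haaland gives 1/√f = -1.8 log₁₀[9.5e-06+7.96e-05] = 7.291, so f = 0.01881.
ΔP = f(L/D_h)(ρV²/2) = 0.01881·20.4/0.3346·7.596 = 8.714 Pa.

ΔP ≈ 8.71 Pa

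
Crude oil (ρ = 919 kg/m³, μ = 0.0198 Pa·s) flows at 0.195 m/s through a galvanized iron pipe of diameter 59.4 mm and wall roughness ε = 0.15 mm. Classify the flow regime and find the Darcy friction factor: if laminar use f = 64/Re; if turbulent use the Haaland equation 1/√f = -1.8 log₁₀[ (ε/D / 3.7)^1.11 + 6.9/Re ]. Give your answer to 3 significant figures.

Re = ρVD/μ = 919·0.195·0.0594/0.0198 = 537.6.
Re < 2300 → laminar, so f = 64/Re = 0.119 (roughness is irrelevant in laminar flow).

f ≈ 0.119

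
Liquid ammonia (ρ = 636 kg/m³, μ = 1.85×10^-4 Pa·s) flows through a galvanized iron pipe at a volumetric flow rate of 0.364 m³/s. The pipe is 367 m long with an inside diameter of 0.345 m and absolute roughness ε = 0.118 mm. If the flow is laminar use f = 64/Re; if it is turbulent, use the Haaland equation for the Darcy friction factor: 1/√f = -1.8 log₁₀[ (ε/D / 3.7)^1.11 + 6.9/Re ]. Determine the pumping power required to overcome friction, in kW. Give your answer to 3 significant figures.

Cross-sectional area A = πD²/4 = π(0.345)²/4 = 0.09348 m²; mean velocity V = Q/A = 0.364/0.09348 = 3.894 m/s.
Reynolds number Re = ρVD/μ = 636 · 3.894 · 0.345 / 0.000185 = 4.618e+06.
Re > 4000 → turbulent. Relative roughness ε/D = 0.000118/0.345 = 0.000342. Haaland: 1/√f = -1.8 log₁₀[(0.000342/3.7)^1.11 + 6.9/4.618e+06] = -1.8 log₁₀[3.33e-05 + 1.49e-06] = 8.026, so f = 0.01552.
Darcy-Weisbach: ΔP = f(L/D)(ρV²/2) = 0.01552·(367/0.345)·(636·3.894²/2) = 0.01552·1064·4821 = 7.962e+04 Pa.
Pumping power P = QΔP = 0.364·7.962e+04 = 28980 W = 29.0 kW.

P ≈ 29.0 kW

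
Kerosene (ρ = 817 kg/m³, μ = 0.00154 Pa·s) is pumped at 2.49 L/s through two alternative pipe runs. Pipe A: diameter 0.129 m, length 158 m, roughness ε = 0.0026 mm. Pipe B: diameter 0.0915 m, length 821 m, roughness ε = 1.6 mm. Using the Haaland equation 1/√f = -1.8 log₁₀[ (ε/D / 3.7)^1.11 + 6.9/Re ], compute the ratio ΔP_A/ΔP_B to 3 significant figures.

ΔP_A/ΔP_B ≈ 0.0205

Pipe A: V = Q/A = 0.00249/0.01307 = 0.1905 m/s; Re = 1.304e+04; ε/D = 2.02e-05; Haaland → f = 0.02877; ΔP_A = f(L/D)(ρV²/2) = 522.5 Pa.
Pipe B: V = Q/A = 0.00249/0.006576 = 0.3787 m/s; Re = 1.838e+04; ε/D = 0.0175; Haaland → f = 0.04848; ΔP_B = f(L/D)(ρV²/2) = 2.548e+04 Pa.
ΔP_A/ΔP_B = 522.5/2.548e+04 = 0.0205.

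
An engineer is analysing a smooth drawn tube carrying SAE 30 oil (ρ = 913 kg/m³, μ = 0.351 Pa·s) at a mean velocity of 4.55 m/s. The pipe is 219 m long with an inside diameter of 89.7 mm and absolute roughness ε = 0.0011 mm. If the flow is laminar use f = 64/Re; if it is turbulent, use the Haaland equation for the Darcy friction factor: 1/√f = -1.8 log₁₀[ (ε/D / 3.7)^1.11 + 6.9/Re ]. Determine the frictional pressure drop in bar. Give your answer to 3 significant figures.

Reynolds number Re = ρVD/μ = 913 · 4.55 · 0.0897 / 0.351 = 1062.
Re < 2300 → laminar flow, so f = 64/Re = 64/1062 = 0.06029 (the turbulent correlation is not needed).
Darcy-Weisbach: ΔP = f(L/D)(ρV²/2) = 0.06029·(219/0.0897)·(913·4.55²/2) = 0.06029·2441·9451 = 1.391e+06 Pa.
ΔP = 1.391e+06 Pa = 13.9 bar.

ΔP ≈ 13.9 bar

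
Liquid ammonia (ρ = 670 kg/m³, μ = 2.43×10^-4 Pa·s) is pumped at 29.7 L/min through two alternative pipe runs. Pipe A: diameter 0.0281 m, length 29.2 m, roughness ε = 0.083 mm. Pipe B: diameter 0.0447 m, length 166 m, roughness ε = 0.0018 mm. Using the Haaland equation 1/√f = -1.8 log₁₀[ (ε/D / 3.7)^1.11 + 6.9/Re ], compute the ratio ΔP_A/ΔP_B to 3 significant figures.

ΔP_A/ΔP_B ≈ 2.27

Pipe A: V = Q/A = 0.000495/0.0006202 = 0.7982 m/s; Re = 6.184e+04; ε/D = 0.00295; Haaland → f = 0.02796; ΔP_A = f(L/D)(ρV²/2) = 6201 Pa.
Pipe B: V = Q/A = 0.000495/0.001569 = 0.3154 m/s; Re = 3.888e+04; ε/D = 4.03e-05; Haaland → f = 0.02203; ΔP_B = f(L/D)(ρV²/2) = 2726 Pa.
ΔP_A/ΔP_B = 6201/2726 = 2.27.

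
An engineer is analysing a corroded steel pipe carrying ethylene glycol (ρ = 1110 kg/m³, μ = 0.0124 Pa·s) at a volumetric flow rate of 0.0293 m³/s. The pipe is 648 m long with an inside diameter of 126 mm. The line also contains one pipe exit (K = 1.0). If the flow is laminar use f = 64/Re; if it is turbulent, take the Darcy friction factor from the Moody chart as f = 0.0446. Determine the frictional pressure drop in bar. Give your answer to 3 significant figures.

ΔP ≈ 7.06 bar

Cross-sectional area A = πD²/4 = π(0.126)²/4 = 0.01247 m²; mean velocity V = Q/A = 0.0293/0.01247 = 2.35 m/s.
Reynolds number Re = ρVD/μ = 1110 · 2.35 · 0.126 / 0.0124 = 2.65e+04.
Re > 4000 → turbulent; use the Moody-chart value f = 0.0446.
Total minor-loss coefficient ΣK = 1·1 = 1.
ΔP = [f·L/D + ΣK]·(ρV²/2) = [0.0446·648/0.126 + 1]·(1110·2.35²/2) = [229.4 + 1]·3065 = 7.06e+05 Pa.
ΔP = 7.06e+05 Pa = 7.06 bar.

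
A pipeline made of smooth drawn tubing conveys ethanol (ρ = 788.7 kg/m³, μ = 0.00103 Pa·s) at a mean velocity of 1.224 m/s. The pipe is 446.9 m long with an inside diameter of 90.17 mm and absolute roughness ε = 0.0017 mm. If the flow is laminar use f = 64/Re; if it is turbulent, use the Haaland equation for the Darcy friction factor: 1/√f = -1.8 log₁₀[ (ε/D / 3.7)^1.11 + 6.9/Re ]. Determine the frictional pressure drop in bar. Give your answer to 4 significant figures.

ΔP ≈ 0.5426 bar

Reynolds number Re = ρVD/μ = 788.7 · 1.224 · 0.09017 / 0.00103 = 8.451e+04.
Re > 4000 → turbulent. Relative roughness ε/D = 1.7e-06/0.09017 = 1.89e-05. Haaland: 1/√f = -1.8 log₁₀[(1.89e-05/3.7)^1.11 + 6.9/8.451e+04] = -1.8 log₁₀[1.33e-06 + 8.16e-05] = 7.346, so f = 0.01853.
Darcy-Weisbach: ΔP = f(L/D)(ρV²/2) = 0.01853·(446.9/0.09017)·(788.7·1.224²/2) = 0.01853·4956·590.8 = 5.426e+04 Pa.
ΔP = 5.426e+04 Pa = 0.5426 bar.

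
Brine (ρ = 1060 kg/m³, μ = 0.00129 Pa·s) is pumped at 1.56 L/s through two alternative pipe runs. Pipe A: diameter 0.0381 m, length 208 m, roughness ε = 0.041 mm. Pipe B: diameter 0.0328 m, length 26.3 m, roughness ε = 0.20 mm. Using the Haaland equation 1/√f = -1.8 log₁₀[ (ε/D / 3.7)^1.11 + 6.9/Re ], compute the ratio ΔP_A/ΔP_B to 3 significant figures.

ΔP_A/ΔP_B ≈ 2.70

Pipe A: V = Q/A = 0.00156/0.00114 = 1.368 m/s; Re = 4.284e+04; ε/D = 0.00108; Haaland → f = 0.02445; ΔP_A = f(L/D)(ρV²/2) = 1.324e+05 Pa.
Pipe B: V = Q/A = 0.00156/0.000845 = 1.846 m/s; Re = 4.976e+04; ε/D = 0.0061; Haaland → f = 0.03382; ΔP_B = f(L/D)(ρV²/2) = 4.899e+04 Pa.
ΔP_A/ΔP_B = 1.324e+05/4.899e+04 = 2.70.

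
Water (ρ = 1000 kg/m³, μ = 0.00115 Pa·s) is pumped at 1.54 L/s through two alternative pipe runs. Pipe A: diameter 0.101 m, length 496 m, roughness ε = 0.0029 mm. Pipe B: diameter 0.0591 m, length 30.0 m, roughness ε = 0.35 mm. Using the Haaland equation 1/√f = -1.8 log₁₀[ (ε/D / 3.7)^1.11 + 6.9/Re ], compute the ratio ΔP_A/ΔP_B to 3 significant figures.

ΔP_A/ΔP_B ≈ 0.883

Pipe A: V = Q/A = 0.00154/0.008012 = 0.1922 m/s; Re = 1.688e+04; ε/D = 2.87e-05; Haaland → f = 0.02692; ΔP_A = f(L/D)(ρV²/2) = 2442 Pa.
Pipe B: V = Q/A = 0.00154/0.002743 = 0.5614 m/s; Re = 2.885e+04; ε/D = 0.00592; Haaland → f = 0.03457; ΔP_B = f(L/D)(ρV²/2) = 2765 Pa.
ΔP_A/ΔP_B = 2442/2765 = 0.883.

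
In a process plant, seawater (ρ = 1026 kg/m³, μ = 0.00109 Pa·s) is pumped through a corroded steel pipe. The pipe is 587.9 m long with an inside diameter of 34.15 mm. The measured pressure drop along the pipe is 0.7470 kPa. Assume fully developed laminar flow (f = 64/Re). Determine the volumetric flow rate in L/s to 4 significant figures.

Q ≈ 0.03891 L/s

For laminar flow, f = 64/Re with Re = ρVD/μ, so Darcy-Weisbach reduces to ΔP = 32μLV/D². Solving for V: V = ΔP·D²/(32μL) = 747·(0.03415)²/(32·0.00109·587.9) = 0.04248 m/s.
Check: Re = ρVD/μ = 1026·0.04248·0.03415/0.00109 = 1366 < 2300, so the laminar assumption holds.
Q = V·A = 0.04248·(π/4·0.03415²) = 3.891e-05 m³/s = 0.03891 L/s.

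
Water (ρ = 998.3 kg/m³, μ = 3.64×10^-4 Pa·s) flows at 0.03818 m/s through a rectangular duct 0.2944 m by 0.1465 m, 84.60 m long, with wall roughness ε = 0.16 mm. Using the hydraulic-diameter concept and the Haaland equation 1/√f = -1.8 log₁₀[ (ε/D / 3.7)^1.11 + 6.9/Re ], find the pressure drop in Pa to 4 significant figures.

ΔP ≈ 8.539 Pa

Hydraulic diameter D_h = 4A/P = 4·(0.2944·0.1465)/(2·(0.2944+0.1465)) = 0.1725/0.8818 = 0.1956 m.
Re = ρVD_h/μ = 998.3·0.03818·0.1956/0.000364 = 2.049e+04.
ε/D_h = 0.00016/0.1956 = 0.000818; Haaland gives 1/√f = -1.8 log₁₀[8.76e-05+0.000337] = 6.07, so f = 0.02714.
ΔP = f(L/D_h)(ρV²/2) = 0.02714·84.6/0.1956·0.7276 = 8.539 Pa.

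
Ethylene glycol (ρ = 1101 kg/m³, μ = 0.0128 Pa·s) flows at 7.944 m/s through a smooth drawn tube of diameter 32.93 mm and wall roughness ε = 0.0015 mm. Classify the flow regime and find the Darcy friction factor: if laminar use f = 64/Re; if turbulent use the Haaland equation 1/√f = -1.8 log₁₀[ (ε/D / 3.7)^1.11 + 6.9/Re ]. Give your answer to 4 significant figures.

Re = ρVD/μ = 1101·7.944·0.03293/0.0128 = 2.25e+04.
Re > 4000 → turbulent. ε/D = 1.5e-06/0.03293 = 4.56e-05; Haaland: 1/√f = -1.8 log₁₀[3.55e-06 + 0.000307] = 6.315, so f = 0.02508.

f ≈ 0.02508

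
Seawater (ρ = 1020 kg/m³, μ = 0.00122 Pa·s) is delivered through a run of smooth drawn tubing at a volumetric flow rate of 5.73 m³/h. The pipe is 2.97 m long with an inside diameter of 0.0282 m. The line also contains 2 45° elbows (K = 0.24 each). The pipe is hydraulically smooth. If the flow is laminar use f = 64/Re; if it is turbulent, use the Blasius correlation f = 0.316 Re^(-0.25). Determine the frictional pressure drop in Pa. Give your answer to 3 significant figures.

ΔP ≈ 8630 Pa

Q = 5.73 m³/h = 5.73/3600 = 0.001592 m³/s.
Cross-sectional area A = πD²/4 = π(0.0282)²/4 = 0.0006246 m²; mean velocity V = Q/A = 0.001592/0.0006246 = 2.548 m/s.
Reynolds number Re = ρVD/μ = 1020 · 2.548 · 0.0282 / 0.00122 = 6.008e+04.
Re > 4000 → turbulent. Smooth-pipe (Blasius): f = 0.316 Re^(-0.25) = 0.316/(6.008e+04)^0.25 = 0.02018.
Total minor-loss coefficient ΣK = 2·0.24 = 0.48.
ΔP = [f·L/D + ΣK]·(ρV²/2) = [0.02018·2.97/0.0282 + 0.48]·(1020·2.548²/2) = [2.126 + 0.48]·3312 = 8630 Pa.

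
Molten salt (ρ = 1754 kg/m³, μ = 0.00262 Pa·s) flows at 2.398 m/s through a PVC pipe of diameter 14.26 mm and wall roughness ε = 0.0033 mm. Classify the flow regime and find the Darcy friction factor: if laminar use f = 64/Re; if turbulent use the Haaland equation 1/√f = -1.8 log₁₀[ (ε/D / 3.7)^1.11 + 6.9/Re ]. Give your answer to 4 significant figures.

f ≈ 0.02533

Re = ρVD/μ = 1754·2.398·0.01426/0.00262 = 2.289e+04.
Re > 4000 → turbulent. ε/D = 3.3e-06/0.01426 = 0.000231; Haaland: 1/√f = -1.8 log₁₀[2.16e-05 + 0.000301] = 6.284, so f = 0.02533.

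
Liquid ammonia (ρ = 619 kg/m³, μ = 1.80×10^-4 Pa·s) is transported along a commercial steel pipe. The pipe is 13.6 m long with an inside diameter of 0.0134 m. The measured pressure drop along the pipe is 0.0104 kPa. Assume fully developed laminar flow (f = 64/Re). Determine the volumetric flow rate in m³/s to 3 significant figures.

For laminar flow, f = 64/Re with Re = ρVD/μ, so Darcy-Weisbach reduces to ΔP = 32μLV/D². Solving for V: V = ΔP·D²/(32μL) = 10.4·(0.0134)²/(32·0.00018·13.6) = 0.02384 m/s.
Check: Re = ρVD/μ = 619·0.02384·0.0134/0.00018 = 1099 < 2300, so the laminar assumption holds.
Q = V·A = 0.02384·(π/4·0.0134²) = 3.362e-06 m³/s = 3.36×10^-6 m³/s.

Q ≈ 3.36×10^-6 m³/s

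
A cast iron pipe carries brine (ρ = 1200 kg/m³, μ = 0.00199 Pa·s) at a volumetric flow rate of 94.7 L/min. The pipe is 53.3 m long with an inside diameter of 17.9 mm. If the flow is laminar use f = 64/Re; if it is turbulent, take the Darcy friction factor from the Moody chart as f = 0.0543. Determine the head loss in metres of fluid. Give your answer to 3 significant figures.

Q = 94.7 L/min = 94.7/60000 = 0.001578 m³/s.
Cross-sectional area A = πD²/4 = π(0.0179)²/4 = 0.0002516 m²; mean velocity V = Q/A = 0.001578/0.0002516 = 6.272 m/s.
Reynolds number Re = ρVD/μ = 1200 · 6.272 · 0.0179 / 0.00199 = 6.77e+04.
Re > 4000 → turbulent; use the Moody-chart value f = 0.0543.
Darcy-Weisbach: ΔP = f(L/D)(ρV²/2) = 0.0543·(53.3/0.0179)·(1200·6.272²/2) = 0.0543·2978·2.36e+04 = 3.816e+06 Pa.
Head loss h_f = ΔP/(ρg) = 3.816e+06/(1200·9.81) = 324 m.

h_f ≈ 324 m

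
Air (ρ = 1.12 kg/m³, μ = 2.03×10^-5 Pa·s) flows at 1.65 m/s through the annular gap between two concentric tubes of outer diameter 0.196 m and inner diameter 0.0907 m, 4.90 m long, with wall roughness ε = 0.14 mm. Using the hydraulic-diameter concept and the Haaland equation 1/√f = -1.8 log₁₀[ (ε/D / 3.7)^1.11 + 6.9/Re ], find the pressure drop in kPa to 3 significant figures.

Hydraulic diameter D_h = 4A/P = D_o - D_i = 0.196 - 0.0907 = 0.1053 m.
Re = ρVD_h/μ = 1.12·1.65·0.1053/2.03e-05 = 9586.
ε/D_h = 0.00014/0.1053 = 0.00133; Haaland gives 1/√f = -1.8 log₁₀[0.00015+0.00072] = 5.509, so f = 0.03295.
ΔP = f(L/D_h)(ρV²/2) = 0.03295·4.9/0.1053·1.525 = 2.338 Pa.
ΔP = 0.00234 kPa.

ΔP ≈ 0.00234 kPa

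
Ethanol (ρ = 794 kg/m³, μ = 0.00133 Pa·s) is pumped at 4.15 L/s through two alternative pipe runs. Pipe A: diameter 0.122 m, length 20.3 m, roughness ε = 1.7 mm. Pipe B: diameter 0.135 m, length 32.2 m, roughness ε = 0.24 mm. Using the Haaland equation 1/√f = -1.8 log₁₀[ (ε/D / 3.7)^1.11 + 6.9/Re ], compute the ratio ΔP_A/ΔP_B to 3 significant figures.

ΔP_A/ΔP_B ≈ 1.64

Pipe A: V = Q/A = 0.00415/0.01169 = 0.355 m/s; Re = 2.586e+04; ε/D = 0.0139; Haaland → f = 0.04437; ΔP_A = f(L/D)(ρV²/2) = 369.4 Pa.
Pipe B: V = Q/A = 0.00415/0.01431 = 0.2899 m/s; Re = 2.337e+04; ε/D = 0.00178; Haaland → f = 0.02836; ΔP_B = f(L/D)(ρV²/2) = 225.8 Pa.
ΔP_A/ΔP_B = 369.4/225.8 = 1.64.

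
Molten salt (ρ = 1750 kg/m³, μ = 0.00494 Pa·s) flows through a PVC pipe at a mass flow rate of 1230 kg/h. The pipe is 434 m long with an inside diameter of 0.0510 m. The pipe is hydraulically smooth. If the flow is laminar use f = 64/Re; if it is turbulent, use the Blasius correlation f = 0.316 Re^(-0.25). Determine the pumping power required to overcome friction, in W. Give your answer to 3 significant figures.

ṁ = 1230 kg/h = 1230/3600 = 0.3417 kg/s.
A = πD²/4 = π(0.051)²/4 = 0.002043 m²; mean velocity V = ṁ/(ρA) = 0.3417/(1750 · 0.002043) = 0.09557 m/s.
Reynolds number Re = ρVD/μ = 1750 · 0.09557 · 0.051 / 0.00494 = 1727.
Re < 2300 → laminar flow, so f = 64/Re = 64/1727 = 0.03707 (the turbulent correlation is not needed).
Darcy-Weisbach: ΔP = f(L/D)(ρV²/2) = 0.03707·(434/0.051)·(1750·0.09557²/2) = 0.03707·8510·7.992 = 2521 Pa.
Q = ṁ/ρ = 0.3417/1750 = 0.0001952 m³/s.
Pumping power P = QΔP = 0.0001952·2521 = 0.4922 W = 0.492 W.

P ≈ 0.492 W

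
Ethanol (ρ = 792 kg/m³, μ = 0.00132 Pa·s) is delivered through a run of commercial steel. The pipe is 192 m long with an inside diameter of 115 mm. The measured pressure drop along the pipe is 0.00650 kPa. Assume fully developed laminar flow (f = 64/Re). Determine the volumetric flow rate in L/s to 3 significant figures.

For laminar flow, f = 64/Re with Re = ρVD/μ, so Darcy-Weisbach reduces to ΔP = 32μLV/D². Solving for V: V = ΔP·D²/(32μL) = 6.5·(0.115)²/(32·0.00132·192) = 0.0106 m/s.
Check: Re = ρVD/μ = 792·0.0106·0.115/0.00132 = 731.4 < 2300, so the laminar assumption holds.
Q = V·A = 0.0106·(π/4·0.115²) = 0.0001101 m³/s = 0.110 L/s.

Q ≈ 0.110 L/s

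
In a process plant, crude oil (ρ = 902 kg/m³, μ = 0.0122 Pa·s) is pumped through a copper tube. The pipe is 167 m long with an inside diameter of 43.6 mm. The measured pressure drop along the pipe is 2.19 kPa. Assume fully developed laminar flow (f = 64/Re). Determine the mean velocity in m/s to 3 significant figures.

V ≈ 0.0639 m/s

For laminar flow, f = 64/Re with Re = ρVD/μ, so Darcy-Weisbach reduces to ΔP = 32μLV/D². Solving for V: V = ΔP·D²/(32μL) = 2190·(0.0436)²/(32·0.0122·167) = 0.06385 m/s.
Check: Re = ρVD/μ = 902·0.06385·0.0436/0.0122 = 205.8 < 2300, so the laminar assumption holds.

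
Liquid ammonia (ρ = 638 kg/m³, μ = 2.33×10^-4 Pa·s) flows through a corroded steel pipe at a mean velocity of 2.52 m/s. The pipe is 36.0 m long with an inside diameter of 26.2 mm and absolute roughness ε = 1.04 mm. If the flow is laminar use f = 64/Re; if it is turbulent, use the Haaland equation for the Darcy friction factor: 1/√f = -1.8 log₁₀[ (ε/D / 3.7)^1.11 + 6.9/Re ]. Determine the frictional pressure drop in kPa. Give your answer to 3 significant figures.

Reynolds number Re = ρVD/μ = 638 · 2.52 · 0.0262 / 0.000233 = 1.808e+05.
Re > 4000 → turbulent. Relative roughness ε/D = 0.00104/0.0262 = 0.0397. Haaland: 1/√f = -1.8 log₁₀[(0.0397/3.7)^1.11 + 6.9/1.808e+05] = -1.8 log₁₀[0.00651 + 3.82e-05] = 3.93, so f = 0.06473.
Darcy-Weisbach: ΔP = f(L/D)(ρV²/2) = 0.06473·(36/0.0262)·(638·2.52²/2) = 0.06473·1374·2026 = 1.802e+05 Pa.
ΔP = 1.802e+05 Pa = 180 kPa.

ΔP ≈ 180 kPa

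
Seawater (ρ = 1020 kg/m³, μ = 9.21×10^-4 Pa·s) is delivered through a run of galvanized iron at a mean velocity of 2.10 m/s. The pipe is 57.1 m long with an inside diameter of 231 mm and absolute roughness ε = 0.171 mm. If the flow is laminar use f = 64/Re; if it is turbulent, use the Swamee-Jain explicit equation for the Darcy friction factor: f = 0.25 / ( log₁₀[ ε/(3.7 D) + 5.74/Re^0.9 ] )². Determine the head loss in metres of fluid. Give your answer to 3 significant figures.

h_f ≈ 1.06 m

Reynolds number Re = ρVD/μ = 1020 · 2.1 · 0.231 / 0.000921 = 5.372e+05.
Re > 4000 → turbulent. Relative roughness ε/D = 0.000171/0.231 = 0.00074. Swamee-Jain: f = 0.25/(log₁₀[0.00074/3.7 + 5.74/5.372e+05^0.9])² = 0.25/(log₁₀[0.0002 + 4e-05])² = 0.25/(-3.62)² = 0.01908.
Darcy-Weisbach: ΔP = f(L/D)(ρV²/2) = 0.01908·(57.1/0.231)·(1020·2.1²/2) = 0.01908·247.2·2249 = 1.061e+04 Pa.
Head loss h_f = ΔP/(ρg) = 1.061e+04/(1020·9.81) = 1.06 m.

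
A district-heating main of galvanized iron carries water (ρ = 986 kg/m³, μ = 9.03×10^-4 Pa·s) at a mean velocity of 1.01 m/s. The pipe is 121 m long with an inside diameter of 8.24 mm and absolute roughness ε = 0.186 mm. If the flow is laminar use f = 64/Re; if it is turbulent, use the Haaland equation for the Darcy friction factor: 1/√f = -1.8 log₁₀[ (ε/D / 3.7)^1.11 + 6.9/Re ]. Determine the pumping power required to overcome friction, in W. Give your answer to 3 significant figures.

Reynolds number Re = ρVD/μ = 986 · 1.01 · 0.00824 / 0.000903 = 9087.
Re > 4000 → turbulent. Relative roughness ε/D = 0.000186/0.00824 = 0.0226. Haaland: 1/√f = -1.8 log₁₀[(0.0226/3.7)^1.11 + 6.9/9087] = -1.8 log₁₀[0.00348 + 0.000759] = 4.271, so f = 0.05483.
Darcy-Weisbach: ΔP = f(L/D)(ρV²/2) = 0.05483·(121/0.00824)·(986·1.01²/2) = 0.05483·1.468e+04·502.9 = 4.049e+05 Pa.
Q = V·A = 1.01·5.333e-05 = 5.386e-05 m³/s.
Pumping power P = QΔP = 5.386e-05·4.049e+05 = 21.81 W = 21.8 W.

P ≈ 21.8 W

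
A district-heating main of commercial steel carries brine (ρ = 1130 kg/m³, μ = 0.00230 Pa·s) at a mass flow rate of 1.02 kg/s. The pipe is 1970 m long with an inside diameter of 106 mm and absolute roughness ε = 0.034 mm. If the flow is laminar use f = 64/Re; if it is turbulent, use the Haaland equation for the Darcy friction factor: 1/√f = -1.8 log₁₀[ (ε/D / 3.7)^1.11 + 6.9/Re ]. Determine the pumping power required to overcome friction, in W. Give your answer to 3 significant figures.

A = πD²/4 = π(0.106)²/4 = 0.008825 m²; mean velocity V = ṁ/(ρA) = 1.02/(1130 · 0.008825) = 0.1023 m/s.
Reynolds number Re = ρVD/μ = 1130 · 0.1023 · 0.106 / 0.0023 = 5327.
Re > 4000 → turbulent. Relative roughness ε/D = 3.4e-05/0.106 = 0.000321. Haaland: 1/√f = -1.8 log₁₀[(0.000321/3.7)^1.11 + 6.9/5327] = -1.8 log₁₀[3.1e-05 + 0.0013] = 5.179, so f = 0.03728.
Darcy-Weisbach: ΔP = f(L/D)(ρV²/2) = 0.03728·(1970/0.106)·(1130·0.1023²/2) = 0.03728·1.858e+04·5.911 = 4096 Pa.
Q = ṁ/ρ = 1.02/1130 = 0.0009027 m³/s.
Pumping power P = QΔP = 0.0009027·4096 = 3.697 W = 3.70 W.

P ≈ 3.70 W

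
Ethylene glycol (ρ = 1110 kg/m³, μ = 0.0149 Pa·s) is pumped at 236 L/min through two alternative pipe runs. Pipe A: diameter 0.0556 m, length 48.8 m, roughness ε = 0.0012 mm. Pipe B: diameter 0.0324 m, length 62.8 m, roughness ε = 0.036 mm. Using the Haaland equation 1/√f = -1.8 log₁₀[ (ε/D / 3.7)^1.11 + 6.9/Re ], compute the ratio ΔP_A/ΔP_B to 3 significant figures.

Pipe A: V = Q/A = 0.003933/0.002428 = 1.62 m/s; Re = 6710; ε/D = 2.16e-05; Haaland → f = 0.03459; ΔP_A = f(L/D)(ρV²/2) = 4.422e+04 Pa.
Pipe B: V = Q/A = 0.003933/0.0008245 = 4.771 m/s; Re = 1.151e+04; ε/D = 0.00111; Haaland → f = 0.03128; ΔP_B = f(L/D)(ρV²/2) = 7.658e+05 Pa.
ΔP_A/ΔP_B = 4.422e+04/7.658e+05 = 0.0577.

ΔP_A/ΔP_B ≈ 0.0577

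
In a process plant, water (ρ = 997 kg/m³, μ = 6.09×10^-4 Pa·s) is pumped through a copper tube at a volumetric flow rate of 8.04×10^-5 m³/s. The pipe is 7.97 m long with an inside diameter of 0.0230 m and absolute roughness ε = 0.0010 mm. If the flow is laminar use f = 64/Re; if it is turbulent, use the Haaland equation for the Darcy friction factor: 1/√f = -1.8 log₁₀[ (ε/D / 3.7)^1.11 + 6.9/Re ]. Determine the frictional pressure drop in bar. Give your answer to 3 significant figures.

ΔP ≈ 0.00219 bar

Cross-sectional area A = πD²/4 = π(0.023)²/4 = 0.0004155 m²; mean velocity V = Q/A = 8.04e-05/0.0004155 = 0.1935 m/s.
Reynolds number Re = ρVD/μ = 997 · 0.1935 · 0.023 / 0.000609 = 7286.
Re > 4000 → turbulent. Relative roughness ε/D = 1e-06/0.023 = 4.35e-05. Haaland: 1/√f = -1.8 log₁₀[(4.35e-05/3.7)^1.11 + 6.9/7286] = -1.8 log₁₀[3.37e-06 + 0.000947] = 5.44, so f = 0.03379.
Darcy-Weisbach: ΔP = f(L/D)(ρV²/2) = 0.03379·(7.97/0.023)·(997·0.1935²/2) = 0.03379·346.5·18.67 = 218.6 Pa.
ΔP = 218.6 Pa = 0.00219 bar.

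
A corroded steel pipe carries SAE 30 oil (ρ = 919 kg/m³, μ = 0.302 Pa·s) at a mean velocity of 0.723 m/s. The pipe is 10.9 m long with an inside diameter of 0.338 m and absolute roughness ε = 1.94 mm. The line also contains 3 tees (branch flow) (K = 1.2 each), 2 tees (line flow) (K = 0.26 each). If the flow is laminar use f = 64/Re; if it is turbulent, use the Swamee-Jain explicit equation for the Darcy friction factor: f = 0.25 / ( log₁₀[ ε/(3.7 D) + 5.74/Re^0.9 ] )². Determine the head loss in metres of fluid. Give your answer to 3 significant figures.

h_f ≈ 0.184 m

Reynolds number Re = ρVD/μ = 919 · 0.723 · 0.338 / 0.302 = 743.6.
Re < 2300 → laminar flow, so f = 64/Re = 64/743.6 = 0.08606 (the turbulent correlation is not needed).
Total minor-loss coefficient ΣK = 3·1.2 + 2·0.26 = 4.12.
ΔP = [f·L/D + ΣK]·(ρV²/2) = [0.08606·10.9/0.338 + 4.12]·(919·0.723²/2) = [2.775 + 4.12]·240.2 = 1656 Pa.
Head loss h_f = ΔP/(ρg) = 1656/(919·9.81) = 0.184 m.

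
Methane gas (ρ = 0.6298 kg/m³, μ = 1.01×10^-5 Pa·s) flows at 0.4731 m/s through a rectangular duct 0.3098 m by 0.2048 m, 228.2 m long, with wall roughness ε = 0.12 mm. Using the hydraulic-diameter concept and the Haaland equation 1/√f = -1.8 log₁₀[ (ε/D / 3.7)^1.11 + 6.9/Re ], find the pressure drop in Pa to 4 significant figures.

Hydraulic diameter D_h = 4A/P = 4·(0.3098·0.2048)/(2·(0.3098+0.2048)) = 0.2538/1.029 = 0.2466 m.
Re = ρVD_h/μ = 0.6298·0.4731·0.2466/1.01e-05 = 7275.
ε/D_h = 0.00012/0.2466 = 0.000487; Haaland gives 1/√f = -1.8 log₁₀[4.92e-05+0.000949] = 5.402, so f = 0.03427.
ΔP = f(L/D_h)(ρV²/2) = 0.03427·228.2/0.2466·0.07048 = 2.235 Pa.

ΔP ≈ 2.235 Pa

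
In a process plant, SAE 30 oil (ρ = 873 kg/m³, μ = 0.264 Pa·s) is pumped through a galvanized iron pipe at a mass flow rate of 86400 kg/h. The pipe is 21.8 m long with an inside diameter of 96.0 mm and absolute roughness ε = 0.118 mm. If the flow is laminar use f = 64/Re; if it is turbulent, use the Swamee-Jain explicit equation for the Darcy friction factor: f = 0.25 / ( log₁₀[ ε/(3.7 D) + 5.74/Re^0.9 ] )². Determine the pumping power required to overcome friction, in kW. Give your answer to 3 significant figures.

ṁ = 86400 kg/h = 86400/3600 = 24 kg/s.
A = πD²/4 = π(0.096)²/4 = 0.007238 m²; mean velocity V = ṁ/(ρA) = 24/(873 · 0.007238) = 3.798 m/s.
Reynolds number Re = ρVD/μ = 873 · 3.798 · 0.096 / 0.264 = 1206.
Re < 2300 → laminar flow, so f = 64/Re = 64/1206 = 0.05308 (the turbulent correlation is not needed).
Darcy-Weisbach: ΔP = f(L/D)(ρV²/2) = 0.05308·(21.8/0.096)·(873·3.798²/2) = 0.05308·227.1·6297 = 7.59e+04 Pa.
Q = ṁ/ρ = 24/873 = 0.02749 m³/s.
Pumping power P = QΔP = 0.02749·7.59e+04 = 2087 W = 2.09 kW.

P ≈ 2.09 kW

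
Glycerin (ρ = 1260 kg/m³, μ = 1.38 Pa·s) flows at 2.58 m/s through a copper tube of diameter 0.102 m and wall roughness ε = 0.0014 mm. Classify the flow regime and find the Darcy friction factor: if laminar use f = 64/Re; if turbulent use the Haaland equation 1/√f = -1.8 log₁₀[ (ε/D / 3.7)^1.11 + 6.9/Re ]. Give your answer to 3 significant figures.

Re = ρVD/μ = 1260·2.58·0.102/1.38 = 240.3.
Re < 2300 → laminar, so f = 64/Re = 0.2664 (roughness is irrelevant in laminar flow).

f ≈ 0.266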